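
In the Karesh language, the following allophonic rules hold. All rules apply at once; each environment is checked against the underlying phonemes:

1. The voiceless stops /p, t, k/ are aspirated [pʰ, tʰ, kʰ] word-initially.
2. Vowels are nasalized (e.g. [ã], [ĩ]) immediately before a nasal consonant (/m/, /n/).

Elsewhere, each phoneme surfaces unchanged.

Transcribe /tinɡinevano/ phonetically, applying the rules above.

/t/ (word-initial) occurs word-initially → [tʰ] by rule 1.
/i/ (between /t/ and /n/) occurs before a nasal consonant → [ĩ] by rule 2.
/n/ — not in any rule's target class → [n].
/ɡ/ stays [ɡ].
/i/ — between /ɡ/ and /n/, before a nasal consonant — surfaces as [ĩ] (rule 2).
/n/ — not in any rule's target class → [n].
/e/ (between /n/ and /v/): rule 2 targets it, but not before a nasal consonant → unchanged [e].
/v/ stays [v].
Rule 2 applies to /a/ (between /v/ and /n/: before a nasal consonant) → [ã].
/n/ (between /a/ and /o/) is unaffected → [n].
/o/ (word-final) is in the target of rule 2 but the environment (before a nasal consonant) is not met → [o].

[tʰĩnɡĩnevãno]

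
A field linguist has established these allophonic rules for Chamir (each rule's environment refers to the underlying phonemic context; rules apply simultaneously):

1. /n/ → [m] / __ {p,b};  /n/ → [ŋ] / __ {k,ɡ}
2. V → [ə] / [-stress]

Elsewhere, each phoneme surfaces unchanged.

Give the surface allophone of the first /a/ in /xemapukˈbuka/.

/a/ meets the environment for rule 2 (in an unstressed syllable) → [ə].

[ə]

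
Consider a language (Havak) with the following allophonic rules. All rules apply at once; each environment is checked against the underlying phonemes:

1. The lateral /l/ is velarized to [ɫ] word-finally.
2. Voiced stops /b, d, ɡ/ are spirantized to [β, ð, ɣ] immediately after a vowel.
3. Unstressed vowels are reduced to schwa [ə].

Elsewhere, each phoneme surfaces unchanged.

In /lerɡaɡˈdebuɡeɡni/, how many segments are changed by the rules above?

Segments that undergo a rule: /e/ → [ə] (rule 3); /a/ → [ə] (rule 3); /ɡ/ → [ɣ] (rule 2); /b/ → [β] (rule 2); /u/ → [ə] (rule 3); /ɡ/ → [ɣ] (rule 2); /e/ → [ə] (rule 3); /ɡ/ → [ɣ] (rule 2); /i/ → [ə] (rule 3).
All other segments surface unchanged.

9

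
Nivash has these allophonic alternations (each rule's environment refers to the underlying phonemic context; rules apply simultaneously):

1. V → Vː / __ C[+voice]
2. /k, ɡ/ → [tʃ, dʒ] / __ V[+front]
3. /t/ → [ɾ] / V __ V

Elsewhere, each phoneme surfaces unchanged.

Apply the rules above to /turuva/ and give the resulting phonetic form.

[tuːruːva]

/t/ — word-initial; rule 3 does not apply here → [t].
/u/ — between /t/ and /r/, before a voiced consonant — surfaces as [uː] (rule 1).
/r/ stays [r].
Rule 1 applies to /u/ (between /r/ and /v/: before a voiced consonant) → [uː].
/v/ (between /u/ and /a/): no rule targets it → [v].
/a/ (word-final) fails the environment for rule 1, so it stays [a].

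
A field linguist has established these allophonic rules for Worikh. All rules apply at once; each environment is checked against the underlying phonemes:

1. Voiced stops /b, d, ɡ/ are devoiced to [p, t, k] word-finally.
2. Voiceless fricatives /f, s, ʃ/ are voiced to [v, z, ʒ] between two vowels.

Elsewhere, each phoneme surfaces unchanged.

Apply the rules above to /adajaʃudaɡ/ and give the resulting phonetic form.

/a/ (word-initial) is unaffected → [a].
/d/ — between /a/ and /a/; rule 1 does not apply here → [d].
/a/ — not in any rule's target class → [a].
/j/ stays [j].
/a/ — not in any rule's target class → [a].
/ʃ/ — between /a/ and /u/, between two vowels — surfaces as [ʒ] (rule 2).
/u/ (between /ʃ/ and /d/) is unaffected → [u].
/d/ (between /u/ and /a/) fails the environment for rule 1, so it stays [d].
/a/ (between /d/ and /ɡ/) is unaffected → [a].
/ɡ/ (word-final): word-finally, so rule 1 applies → [k].

[adajaʒudak]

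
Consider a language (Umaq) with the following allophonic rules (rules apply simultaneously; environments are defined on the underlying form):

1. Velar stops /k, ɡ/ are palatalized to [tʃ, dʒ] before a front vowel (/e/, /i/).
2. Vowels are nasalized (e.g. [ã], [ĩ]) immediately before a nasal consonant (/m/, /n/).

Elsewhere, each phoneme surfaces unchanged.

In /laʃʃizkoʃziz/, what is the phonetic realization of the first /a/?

/a/ — between /l/ and /ʃ/; rule 2 does not apply here → [a].

[a]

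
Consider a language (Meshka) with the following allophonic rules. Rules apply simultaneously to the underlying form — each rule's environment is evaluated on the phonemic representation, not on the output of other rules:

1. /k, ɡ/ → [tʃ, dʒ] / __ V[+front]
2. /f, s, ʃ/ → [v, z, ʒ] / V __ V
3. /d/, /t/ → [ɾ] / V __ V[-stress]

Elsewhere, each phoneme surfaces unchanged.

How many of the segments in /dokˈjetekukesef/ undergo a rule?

3

Segments that undergo a rule: /t/ → [ɾ] (rule 3); /k/ → [tʃ] (rule 1); /s/ → [z] (rule 2).
All other segments surface unchanged.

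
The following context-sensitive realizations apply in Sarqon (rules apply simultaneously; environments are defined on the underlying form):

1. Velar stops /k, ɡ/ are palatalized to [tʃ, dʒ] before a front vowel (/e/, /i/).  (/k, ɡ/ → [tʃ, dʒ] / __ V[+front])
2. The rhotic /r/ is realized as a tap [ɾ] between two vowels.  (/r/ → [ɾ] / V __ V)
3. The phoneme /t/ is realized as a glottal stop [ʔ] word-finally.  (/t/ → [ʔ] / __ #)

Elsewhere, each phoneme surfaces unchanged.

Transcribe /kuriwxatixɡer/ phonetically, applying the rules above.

/k/ (word-initial) is in the target of rule 1 but the environment (before a front vowel) is not met → [k].
/u/ (between /k/ and /r/) is unaffected → [u].
/r/ (between /u/ and /i/): between two vowels, so rule 2 applies → [ɾ].
/i/ stays [i].
/w/ (between /i/ and /x/) is unaffected → [w].
/x/ — not in any rule's target class → [x].
/a/ (between /x/ and /t/): no rule targets it → [a].
/t/ (between /a/ and /i/) fails the environment for rule 3, so it stays [t].
/i/ (between /t/ and /x/) is unaffected → [i].
/x/ (between /i/ and /ɡ/): no rule targets it → [x].
/ɡ/ (between /x/ and /e/) occurs before a front vowel → [dʒ] by rule 1.
/e/ stays [e].
/r/ (word-final) fails the environment for rule 2, so it stays [r].

[kuɾiwxatixdʒer]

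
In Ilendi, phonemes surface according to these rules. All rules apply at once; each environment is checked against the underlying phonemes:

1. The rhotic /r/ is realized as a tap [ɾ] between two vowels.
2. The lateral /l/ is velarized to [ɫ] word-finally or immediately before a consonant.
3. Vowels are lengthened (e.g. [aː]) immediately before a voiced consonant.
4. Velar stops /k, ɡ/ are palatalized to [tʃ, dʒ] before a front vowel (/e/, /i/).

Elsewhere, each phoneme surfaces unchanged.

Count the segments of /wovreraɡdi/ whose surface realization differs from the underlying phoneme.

Segments that undergo a rule: /o/ → [oː] (rule 3); /e/ → [eː] (rule 3); /r/ → [ɾ] (rule 1); /a/ → [aː] (rule 3).
All other segments surface unchanged.

4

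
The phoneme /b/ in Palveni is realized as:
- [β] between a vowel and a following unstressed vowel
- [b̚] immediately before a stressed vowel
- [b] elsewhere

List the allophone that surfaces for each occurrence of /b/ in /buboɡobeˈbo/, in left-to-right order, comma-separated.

[b], [β], [β], [b̚]

Occurrence 1 (position 1): no conditioning environment matches → elsewhere allophone [b].
Occurrence 2 (position 3): between a vowel and a following unstressed vowel → [β].
Occurrence 3 (position 7): between a vowel and a following unstressed vowel → [β].
Occurrence 4 (position 9): immediately before a stressed vowel → [b̚].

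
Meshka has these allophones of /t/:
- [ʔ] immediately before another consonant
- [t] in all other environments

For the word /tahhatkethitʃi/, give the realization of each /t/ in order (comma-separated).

Occurrence 1 (position 1): no conditioning environment matches → elsewhere allophone [t].
Occurrence 2 (position 6): immediately before another consonant → [ʔ].
Occurrence 3 (position 9): immediately before another consonant → [ʔ].
Occurrence 4 (position 12): immediately before another consonant → [ʔ].

[t], [ʔ], [ʔ], [ʔ]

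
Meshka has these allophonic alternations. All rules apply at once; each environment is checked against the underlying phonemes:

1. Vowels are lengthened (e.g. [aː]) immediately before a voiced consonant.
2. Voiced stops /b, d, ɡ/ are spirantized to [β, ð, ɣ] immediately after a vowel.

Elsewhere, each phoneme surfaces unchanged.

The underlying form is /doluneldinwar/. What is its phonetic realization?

/d/ (word-initial) is in the target of rule 2 but the environment (immediately after a vowel) is not met → [d].
/o/ meets the environment for rule 1 (before a voiced consonant) → [oː].
/l/ — not in any rule's target class → [l].
/u/ (between /l/ and /n/): before a voiced consonant, so rule 1 applies → [uː].
/n/ (between /u/ and /e/): no rule targets it → [n].
Rule 1 applies to /e/ (between /n/ and /l/: before a voiced consonant) → [eː].
/l/ (between /e/ and /d/) is unaffected → [l].
/d/ (between /l/ and /i/) is in the target of rule 2 but the environment (immediately after a vowel) is not met → [d].
Rule 1 applies to /i/ (between /d/ and /n/: before a voiced consonant) → [iː].
/n/ (between /i/ and /w/) is unaffected → [n].
/w/ — not in any rule's target class → [w].
/a/ (between /w/ and /r/): before a voiced consonant, so rule 1 applies → [aː].
/r/ stays [r].

[doːluːneːldiːnwaːr]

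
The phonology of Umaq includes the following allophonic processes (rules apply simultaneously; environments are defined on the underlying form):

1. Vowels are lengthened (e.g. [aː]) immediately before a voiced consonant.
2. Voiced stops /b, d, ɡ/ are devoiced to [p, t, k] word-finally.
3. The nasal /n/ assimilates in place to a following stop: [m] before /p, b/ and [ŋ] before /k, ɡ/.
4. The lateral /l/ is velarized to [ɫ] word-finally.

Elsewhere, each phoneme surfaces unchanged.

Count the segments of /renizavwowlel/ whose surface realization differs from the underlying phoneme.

Segments that undergo a rule: /e/ → [eː] (rule 1); /i/ → [iː] (rule 1); /a/ → [aː] (rule 1); /o/ → [oː] (rule 1); /e/ → [eː] (rule 1); /l/ → [ɫ] (rule 4).
All other segments surface unchanged.

6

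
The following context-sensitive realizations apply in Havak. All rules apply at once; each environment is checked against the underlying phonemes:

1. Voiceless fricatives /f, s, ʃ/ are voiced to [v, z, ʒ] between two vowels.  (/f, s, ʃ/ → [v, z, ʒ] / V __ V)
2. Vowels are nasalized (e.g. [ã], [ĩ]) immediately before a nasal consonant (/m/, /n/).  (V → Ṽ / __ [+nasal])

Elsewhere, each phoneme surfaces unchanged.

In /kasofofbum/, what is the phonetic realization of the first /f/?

[v]

/f/ meets the environment for rule 1 (between two vowels) → [v].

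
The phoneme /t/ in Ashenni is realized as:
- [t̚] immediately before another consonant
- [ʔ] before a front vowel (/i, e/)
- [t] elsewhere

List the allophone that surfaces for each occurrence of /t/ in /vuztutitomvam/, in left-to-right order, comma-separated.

Occurrence 1 (position 4): no conditioning environment matches → elsewhere allophone [t].
Occurrence 2 (position 6): before a front vowel (/i, e/) → [ʔ].
Occurrence 3 (position 8): no conditioning environment matches → elsewhere allophone [t].

[t], [ʔ], [t]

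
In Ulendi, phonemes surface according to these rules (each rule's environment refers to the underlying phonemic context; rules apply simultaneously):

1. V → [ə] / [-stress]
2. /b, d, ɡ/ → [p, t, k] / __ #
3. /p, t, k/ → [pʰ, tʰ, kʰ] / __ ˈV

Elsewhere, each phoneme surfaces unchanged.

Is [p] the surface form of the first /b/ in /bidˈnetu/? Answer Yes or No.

/b/ (word-initial) fails the environment for rule 2, so it stays [b].
The actual realization is [b], not [p].

No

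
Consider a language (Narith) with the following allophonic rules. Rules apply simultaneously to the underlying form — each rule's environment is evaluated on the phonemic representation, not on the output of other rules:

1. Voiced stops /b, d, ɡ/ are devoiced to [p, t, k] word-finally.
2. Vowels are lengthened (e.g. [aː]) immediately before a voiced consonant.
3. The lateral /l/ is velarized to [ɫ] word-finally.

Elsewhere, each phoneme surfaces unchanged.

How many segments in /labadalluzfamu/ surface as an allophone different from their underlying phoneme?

Segments that undergo a rule: /a/ → [aː] (rule 2); /a/ → [aː] (rule 2); /a/ → [aː] (rule 2); /u/ → [uː] (rule 2); /a/ → [aː] (rule 2).
All other segments surface unchanged.

5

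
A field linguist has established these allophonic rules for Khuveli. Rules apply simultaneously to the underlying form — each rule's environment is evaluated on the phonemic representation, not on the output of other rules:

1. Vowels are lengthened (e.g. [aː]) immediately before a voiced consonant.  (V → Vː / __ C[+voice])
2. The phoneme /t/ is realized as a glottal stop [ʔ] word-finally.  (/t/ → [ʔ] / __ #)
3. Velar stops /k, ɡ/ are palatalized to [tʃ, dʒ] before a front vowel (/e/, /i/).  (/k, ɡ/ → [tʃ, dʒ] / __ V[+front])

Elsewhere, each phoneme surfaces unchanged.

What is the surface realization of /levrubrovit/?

[leːvruːbroːviʔ]

/l/ (word-initial) is unaffected → [l].
/e/ — between /l/ and /v/, before a voiced consonant — surfaces as [eː] (rule 1).
/v/ — not in any rule's target class → [v].
/r/ (between /v/ and /u/) is unaffected → [r].
/u/ (between /r/ and /b/): before a voiced consonant, so rule 1 applies → [uː].
/b/ (between /u/ and /r/): no rule targets it → [b].
/r/ — not in any rule's target class → [r].
Rule 1 applies to /o/ (between /r/ and /v/: before a voiced consonant) → [oː].
/v/ stays [v].
/i/ (between /v/ and /t/) fails the environment for rule 1, so it stays [i].
/t/ (word-final): word-finally, so rule 2 applies → [ʔ].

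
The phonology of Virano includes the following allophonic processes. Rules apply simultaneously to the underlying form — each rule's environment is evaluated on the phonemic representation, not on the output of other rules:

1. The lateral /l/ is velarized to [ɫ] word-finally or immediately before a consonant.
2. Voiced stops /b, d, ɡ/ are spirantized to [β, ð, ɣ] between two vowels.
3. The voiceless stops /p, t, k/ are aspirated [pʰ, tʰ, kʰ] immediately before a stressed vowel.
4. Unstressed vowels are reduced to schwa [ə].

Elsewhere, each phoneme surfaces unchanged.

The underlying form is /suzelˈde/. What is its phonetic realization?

[səzəɫˈde]

/s/ (word-initial): no rule targets it → [s].
/u/ (between /s/ and /z/): in an unstressed syllable, so rule 4 applies → [ə].
/z/ stays [z].
/e/ (between /z/ and /l/) occurs in an unstressed syllable → [ə] by rule 4.
/l/ meets the environment for rule 1 (word-finally or immediately before a consonant) → [ɫ].
/d/ (between /l/ and /e/) is in the target of rule 2 but the environment (between two vowels) is not met → [d].
/e/ (word-final) fails the environment for rule 4, so it stays [e].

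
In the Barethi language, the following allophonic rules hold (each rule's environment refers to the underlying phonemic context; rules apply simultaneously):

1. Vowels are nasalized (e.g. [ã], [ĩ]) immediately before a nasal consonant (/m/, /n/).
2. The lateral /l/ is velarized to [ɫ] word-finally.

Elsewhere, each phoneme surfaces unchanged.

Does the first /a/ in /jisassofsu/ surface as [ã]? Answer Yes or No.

/a/ (between /s/ and /s/) is in the target of rule 1 but the environment (before a nasal consonant) is not met → [a].
The actual realization is [a], not [ã].

No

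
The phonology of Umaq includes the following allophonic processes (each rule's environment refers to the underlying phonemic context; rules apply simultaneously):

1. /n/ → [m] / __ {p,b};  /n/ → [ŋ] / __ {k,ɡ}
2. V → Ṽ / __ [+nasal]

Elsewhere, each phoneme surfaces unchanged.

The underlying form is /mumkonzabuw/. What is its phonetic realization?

/u/ (between /m/ and /m/) occurs before a nasal consonant → [ũ] by rule 2.
/o/ (between /k/ and /n/): before a nasal consonant, so rule 2 applies → [õ].
/n/ — between /o/ and /z/; rule 1 does not apply here → [n].
/a/ — between /z/ and /b/; rule 2 does not apply here → [a].
/u/ (between /b/ and /w/) is in the target of rule 2 but the environment (before a nasal consonant) is not met → [u].

[mũmkõnzabuw]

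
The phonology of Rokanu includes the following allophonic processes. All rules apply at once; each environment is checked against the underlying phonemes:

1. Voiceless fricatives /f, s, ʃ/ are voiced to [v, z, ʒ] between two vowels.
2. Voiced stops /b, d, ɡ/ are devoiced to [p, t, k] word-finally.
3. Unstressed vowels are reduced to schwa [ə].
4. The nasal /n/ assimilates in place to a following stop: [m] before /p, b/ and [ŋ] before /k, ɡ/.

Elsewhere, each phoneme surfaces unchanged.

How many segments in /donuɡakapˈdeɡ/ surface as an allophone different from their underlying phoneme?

Segments that undergo a rule: /o/ → [ə] (rule 3); /u/ → [ə] (rule 3); /a/ → [ə] (rule 3); /a/ → [ə] (rule 3); /ɡ/ → [k] (rule 2).
All other segments surface unchanged.

5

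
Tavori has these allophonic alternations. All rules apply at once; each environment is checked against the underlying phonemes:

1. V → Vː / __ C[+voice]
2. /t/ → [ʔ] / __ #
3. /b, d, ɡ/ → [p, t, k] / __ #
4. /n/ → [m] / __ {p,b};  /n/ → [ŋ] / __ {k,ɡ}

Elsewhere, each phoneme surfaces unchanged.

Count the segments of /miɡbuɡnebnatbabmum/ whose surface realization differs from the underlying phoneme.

Segments that undergo a rule: /i/ → [iː] (rule 1); /u/ → [uː] (rule 1); /e/ → [eː] (rule 1); /a/ → [aː] (rule 1); /u/ → [uː] (rule 1).
All other segments surface unchanged.

5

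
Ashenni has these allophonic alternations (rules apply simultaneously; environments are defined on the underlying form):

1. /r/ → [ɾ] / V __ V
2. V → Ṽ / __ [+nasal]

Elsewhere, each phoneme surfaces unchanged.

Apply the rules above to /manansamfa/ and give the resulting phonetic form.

/a/ (between /m/ and /n/): before a nasal consonant, so rule 2 applies → [ã].
/a/ (between /n/ and /n/) occurs before a nasal consonant → [ã] by rule 2.
/a/ meets the environment for rule 2 (before a nasal consonant) → [ã].
/a/ (word-final) fails the environment for rule 2, so it stays [a].

[mãnãnsãmfa]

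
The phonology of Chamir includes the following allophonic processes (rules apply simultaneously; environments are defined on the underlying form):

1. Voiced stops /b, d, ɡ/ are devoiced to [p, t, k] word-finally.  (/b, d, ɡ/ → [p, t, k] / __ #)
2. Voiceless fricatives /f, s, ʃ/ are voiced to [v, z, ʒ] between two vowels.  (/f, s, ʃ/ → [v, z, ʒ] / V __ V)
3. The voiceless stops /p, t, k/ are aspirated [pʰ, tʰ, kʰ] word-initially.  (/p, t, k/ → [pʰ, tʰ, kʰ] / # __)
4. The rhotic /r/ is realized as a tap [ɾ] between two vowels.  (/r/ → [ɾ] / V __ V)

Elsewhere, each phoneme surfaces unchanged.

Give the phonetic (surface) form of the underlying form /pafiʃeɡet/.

[pʰaviʒeɡet]

/p/ — word-initial, word-initially — surfaces as [pʰ] (rule 3).
/f/ — between /a/ and /i/, between two vowels — surfaces as [v] (rule 2).
/ʃ/ meets the environment for rule 2 (between two vowels) → [ʒ].
/ɡ/ (between /e/ and /e/): rule 1 targets it, but not word-finally → unchanged [ɡ].
/t/ (word-final): rule 3 targets it, but not word-initially → unchanged [t].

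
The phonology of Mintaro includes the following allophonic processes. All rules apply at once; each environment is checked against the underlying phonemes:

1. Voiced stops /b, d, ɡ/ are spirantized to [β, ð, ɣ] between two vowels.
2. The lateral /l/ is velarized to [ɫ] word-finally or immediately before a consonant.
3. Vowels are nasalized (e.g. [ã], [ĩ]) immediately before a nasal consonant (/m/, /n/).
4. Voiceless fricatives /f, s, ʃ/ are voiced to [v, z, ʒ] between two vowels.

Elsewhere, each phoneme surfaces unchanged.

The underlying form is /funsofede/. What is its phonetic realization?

[fũnsoveðe]

/f/ (word-initial) fails the environment for rule 4, so it stays [f].
/u/ meets the environment for rule 3 (before a nasal consonant) → [ũ].
/s/ — between /n/ and /o/; rule 4 does not apply here → [s].
/o/ (between /s/ and /f/) fails the environment for rule 3, so it stays [o].
/f/ (between /o/ and /e/): between two vowels, so rule 4 applies → [v].
/e/ (between /f/ and /d/) is in the target of rule 3 but the environment (before a nasal consonant) is not met → [e].
/d/ meets the environment for rule 1 (between two vowels) → [ð].
/e/ (word-final) fails the environment for rule 3, so it stays [e].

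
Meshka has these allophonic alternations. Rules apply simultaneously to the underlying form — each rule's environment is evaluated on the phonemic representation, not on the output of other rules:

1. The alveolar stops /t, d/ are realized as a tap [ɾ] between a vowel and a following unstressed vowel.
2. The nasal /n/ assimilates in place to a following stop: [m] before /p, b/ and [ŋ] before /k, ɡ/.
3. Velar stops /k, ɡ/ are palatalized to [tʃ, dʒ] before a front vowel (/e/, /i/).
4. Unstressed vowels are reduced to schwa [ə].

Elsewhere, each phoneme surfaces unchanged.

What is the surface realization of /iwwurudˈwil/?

[əwwərədˈwil]

/i/ meets the environment for rule 4 (in an unstressed syllable) → [ə].
/w/ (between /i/ and /w/) is unaffected → [w].
/w/ stays [w].
/u/ (between /w/ and /r/) occurs in an unstressed syllable → [ə] by rule 4.
/r/ — not in any rule's target class → [r].
/u/ (between /r/ and /d/): in an unstressed syllable, so rule 4 applies → [ə].
/d/ (between /u/ and /w/) fails the environment for rule 1, so it stays [d].
/w/ (between /d/ and /i/): no rule targets it → [w].
/i/ (between /w/ and /l/) fails the environment for rule 4, so it stays [i].
/l/ — not in any rule's target class → [l].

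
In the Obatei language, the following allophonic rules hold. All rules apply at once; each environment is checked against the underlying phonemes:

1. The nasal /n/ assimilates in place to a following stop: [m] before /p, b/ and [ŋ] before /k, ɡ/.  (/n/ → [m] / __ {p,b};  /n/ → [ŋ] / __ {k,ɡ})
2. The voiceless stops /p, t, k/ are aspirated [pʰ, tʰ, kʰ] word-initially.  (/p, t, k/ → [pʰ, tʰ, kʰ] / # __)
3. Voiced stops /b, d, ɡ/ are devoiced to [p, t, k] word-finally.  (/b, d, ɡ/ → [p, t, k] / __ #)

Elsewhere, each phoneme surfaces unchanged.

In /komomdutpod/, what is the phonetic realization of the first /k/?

/k/ (word-initial): word-initially, so rule 2 applies → [kʰ].

[kʰ]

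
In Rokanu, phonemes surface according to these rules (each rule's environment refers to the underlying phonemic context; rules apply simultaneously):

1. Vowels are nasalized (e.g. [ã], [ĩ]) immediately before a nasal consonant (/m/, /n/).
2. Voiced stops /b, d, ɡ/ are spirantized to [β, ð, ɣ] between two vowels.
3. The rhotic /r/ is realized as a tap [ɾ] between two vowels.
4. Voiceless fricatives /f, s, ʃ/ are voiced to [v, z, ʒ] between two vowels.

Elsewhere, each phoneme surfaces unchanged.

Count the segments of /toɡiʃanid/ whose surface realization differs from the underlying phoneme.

Segments that undergo a rule: /ɡ/ → [ɣ] (rule 2); /ʃ/ → [ʒ] (rule 4); /a/ → [ã] (rule 1).
All other segments surface unchanged.

3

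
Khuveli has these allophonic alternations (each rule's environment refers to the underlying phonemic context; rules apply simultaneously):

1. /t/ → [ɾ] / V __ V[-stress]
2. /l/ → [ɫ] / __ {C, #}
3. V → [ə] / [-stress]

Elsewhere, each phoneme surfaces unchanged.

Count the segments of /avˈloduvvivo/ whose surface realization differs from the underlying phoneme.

Segments that undergo a rule: /a/ → [ə] (rule 3); /u/ → [ə] (rule 3); /i/ → [ə] (rule 3); /o/ → [ə] (rule 3).
All other segments surface unchanged.

4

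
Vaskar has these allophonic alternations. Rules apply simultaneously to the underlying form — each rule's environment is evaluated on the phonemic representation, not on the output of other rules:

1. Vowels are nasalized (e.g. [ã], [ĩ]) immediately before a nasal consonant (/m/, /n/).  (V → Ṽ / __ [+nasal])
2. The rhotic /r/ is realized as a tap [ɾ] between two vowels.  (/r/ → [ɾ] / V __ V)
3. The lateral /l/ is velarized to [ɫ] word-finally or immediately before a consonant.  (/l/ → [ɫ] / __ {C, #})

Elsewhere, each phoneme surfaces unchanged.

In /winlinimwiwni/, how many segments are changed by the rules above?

Segments that undergo a rule: /i/ → [ĩ] (rule 1); /i/ → [ĩ] (rule 1); /i/ → [ĩ] (rule 1).
All other segments surface unchanged.

3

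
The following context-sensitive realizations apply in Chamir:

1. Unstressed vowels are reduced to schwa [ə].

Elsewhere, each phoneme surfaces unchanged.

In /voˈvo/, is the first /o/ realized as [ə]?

Rule 1 applies to /o/ (between /v/ and /v/: in an unstressed syllable) → [ə].
The actual realization is [ə], which matches [ə].

Yes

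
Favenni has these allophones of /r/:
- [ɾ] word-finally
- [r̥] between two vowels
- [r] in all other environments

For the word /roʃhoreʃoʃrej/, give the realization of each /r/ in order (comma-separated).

[r], [r̥], [r]

Occurrence 1 (position 1): no conditioning environment matches → elsewhere allophone [r].
Occurrence 2 (position 6): between two vowels → [r̥].
Occurrence 3 (position 11): no conditioning environment matches → elsewhere allophone [r].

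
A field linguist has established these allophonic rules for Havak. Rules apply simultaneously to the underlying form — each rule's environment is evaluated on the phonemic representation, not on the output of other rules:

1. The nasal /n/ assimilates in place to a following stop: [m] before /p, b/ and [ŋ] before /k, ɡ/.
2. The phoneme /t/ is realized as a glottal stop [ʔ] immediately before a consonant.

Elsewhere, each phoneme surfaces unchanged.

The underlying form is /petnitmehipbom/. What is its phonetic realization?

[peʔniʔmehipbom]

/p/ (word-initial): no rule targets it → [p].
/e/ (between /p/ and /t/): no rule targets it → [e].
/t/ (between /e/ and /n/): immediately before a consonant, so rule 2 applies → [ʔ].
/n/ (between /t/ and /i/) is in the target of rule 1 but the environment (before a labial or velar stop) is not met → [n].
/i/ (between /n/ and /t/) is unaffected → [i].
/t/ — between /i/ and /m/, immediately before a consonant — surfaces as [ʔ] (rule 2).
/m/ — not in any rule's target class → [m].
/e/ — not in any rule's target class → [e].
/h/ (between /e/ and /i/): no rule targets it → [h].
/i/ stays [i].
/p/ stays [p].
/b/ (between /p/ and /o/): no rule targets it → [b].
/o/ stays [o].
/m/ — not in any rule's target class → [m].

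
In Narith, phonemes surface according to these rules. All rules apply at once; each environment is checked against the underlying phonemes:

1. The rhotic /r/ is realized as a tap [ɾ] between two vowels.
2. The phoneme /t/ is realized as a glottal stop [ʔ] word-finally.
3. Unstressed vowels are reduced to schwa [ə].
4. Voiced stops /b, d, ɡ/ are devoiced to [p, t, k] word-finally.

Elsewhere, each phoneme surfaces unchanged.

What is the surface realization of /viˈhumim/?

[vəˈhuməm]

/i/ — between /v/ and /h/, in an unstressed syllable — surfaces as [ə] (rule 3).
/u/ — between /h/ and /m/; rule 3 does not apply here → [u].
/i/ — between /m/ and /m/, in an unstressed syllable — surfaces as [ə] (rule 3).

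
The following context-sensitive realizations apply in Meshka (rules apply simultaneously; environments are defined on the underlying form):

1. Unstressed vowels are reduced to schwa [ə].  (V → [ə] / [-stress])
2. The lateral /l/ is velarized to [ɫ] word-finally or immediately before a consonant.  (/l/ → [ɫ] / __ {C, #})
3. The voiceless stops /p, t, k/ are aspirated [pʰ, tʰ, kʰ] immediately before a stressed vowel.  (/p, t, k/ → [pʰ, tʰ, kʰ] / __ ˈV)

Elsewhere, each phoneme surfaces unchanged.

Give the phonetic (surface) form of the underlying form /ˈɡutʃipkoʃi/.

/u/ — between /ɡ/ and /t/; rule 1 does not apply here → [u].
/t/ (between /u/ and /ʃ/): rule 3 targets it, but not immediately before a stressed vowel → unchanged [t].
/i/ (between /ʃ/ and /p/): in an unstressed syllable, so rule 1 applies → [ə].
/p/ (between /i/ and /k/) fails the environment for rule 3, so it stays [p].
/k/ (between /p/ and /o/) is in the target of rule 3 but the environment (immediately before a stressed vowel) is not met → [k].
Rule 1 applies to /o/ (between /k/ and /ʃ/: in an unstressed syllable) → [ə].
/i/ meets the environment for rule 1 (in an unstressed syllable) → [ə].

[ˈɡutʃəpkəʃə]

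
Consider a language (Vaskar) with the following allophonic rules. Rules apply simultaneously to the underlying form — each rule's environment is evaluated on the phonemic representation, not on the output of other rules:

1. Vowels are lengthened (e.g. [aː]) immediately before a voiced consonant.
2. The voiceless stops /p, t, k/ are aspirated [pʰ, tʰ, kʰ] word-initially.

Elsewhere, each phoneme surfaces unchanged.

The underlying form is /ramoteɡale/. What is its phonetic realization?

/a/ (between /r/ and /m/) occurs before a voiced consonant → [aː] by rule 1.
/o/ — between /m/ and /t/; rule 1 does not apply here → [o].
/t/ (between /o/ and /e/) is in the target of rule 2 but the environment (word-initially) is not met → [t].
/e/ meets the environment for rule 1 (before a voiced consonant) → [eː].
/a/ — between /ɡ/ and /l/, before a voiced consonant — surfaces as [aː] (rule 1).
/e/ (word-final): rule 1 targets it, but not before a voiced consonant → unchanged [e].

[raːmoteːɡaːle]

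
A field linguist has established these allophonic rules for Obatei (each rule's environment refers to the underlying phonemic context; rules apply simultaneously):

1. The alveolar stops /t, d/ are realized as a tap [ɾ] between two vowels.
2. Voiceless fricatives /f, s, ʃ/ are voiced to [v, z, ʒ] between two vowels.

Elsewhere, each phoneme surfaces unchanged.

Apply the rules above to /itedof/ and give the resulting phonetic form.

[iɾeɾof]

/t/ meets the environment for rule 1 (between two vowels) → [ɾ].
/d/ (between /e/ and /o/): between two vowels, so rule 1 applies → [ɾ].
/f/ (word-final): rule 2 targets it, but not between two vowels → unchanged [f].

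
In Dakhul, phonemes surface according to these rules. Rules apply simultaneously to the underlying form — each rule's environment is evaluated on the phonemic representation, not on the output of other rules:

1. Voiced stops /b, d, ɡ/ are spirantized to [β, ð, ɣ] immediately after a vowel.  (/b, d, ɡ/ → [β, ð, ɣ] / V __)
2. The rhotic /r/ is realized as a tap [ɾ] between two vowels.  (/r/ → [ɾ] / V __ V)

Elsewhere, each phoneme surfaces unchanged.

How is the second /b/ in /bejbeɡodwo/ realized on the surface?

/b/ (between /j/ and /e/): rule 1 targets it, but not immediately after a vowel → unchanged [b].

[b]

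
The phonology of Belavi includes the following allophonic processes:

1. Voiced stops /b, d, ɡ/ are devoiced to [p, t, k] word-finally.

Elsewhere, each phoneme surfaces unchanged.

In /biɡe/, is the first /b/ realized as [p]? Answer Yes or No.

/b/ (word-initial): rule 1 targets it, but not word-finally → unchanged [b].
The actual realization is [b], not [p].

No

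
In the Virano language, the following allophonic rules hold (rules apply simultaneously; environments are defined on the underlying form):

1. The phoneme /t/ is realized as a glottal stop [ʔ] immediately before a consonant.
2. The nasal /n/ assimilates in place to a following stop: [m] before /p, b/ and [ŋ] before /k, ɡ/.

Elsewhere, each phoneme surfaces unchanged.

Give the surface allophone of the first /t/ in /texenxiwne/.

/t/ — word-initial; rule 1 does not apply here → [t].

[t]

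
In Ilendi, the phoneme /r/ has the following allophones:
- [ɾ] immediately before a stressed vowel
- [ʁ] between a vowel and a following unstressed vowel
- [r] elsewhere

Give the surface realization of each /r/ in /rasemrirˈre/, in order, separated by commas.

Occurrence 1 (position 1): no conditioning environment matches → elsewhere allophone [r].
Occurrence 2 (position 6): no conditioning environment matches → elsewhere allophone [r].
Occurrence 3 (position 8): no conditioning environment matches → elsewhere allophone [r].
Occurrence 4 (position 9): immediately before a stressed vowel → [ɾ].

[r], [r], [r], [ɾ]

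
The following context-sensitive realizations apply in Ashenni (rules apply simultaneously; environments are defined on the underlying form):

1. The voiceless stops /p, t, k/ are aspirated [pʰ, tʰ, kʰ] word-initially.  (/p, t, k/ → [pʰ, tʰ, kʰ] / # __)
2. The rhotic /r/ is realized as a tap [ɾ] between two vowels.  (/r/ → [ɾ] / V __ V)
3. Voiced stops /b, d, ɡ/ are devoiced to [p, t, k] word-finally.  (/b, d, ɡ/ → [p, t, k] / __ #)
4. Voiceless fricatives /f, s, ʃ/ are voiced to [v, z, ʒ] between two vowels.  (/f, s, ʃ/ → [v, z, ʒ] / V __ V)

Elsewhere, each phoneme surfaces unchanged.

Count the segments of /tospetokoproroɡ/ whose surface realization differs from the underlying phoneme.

3

Segments that undergo a rule: /t/ → [tʰ] (rule 1); /r/ → [ɾ] (rule 2); /ɡ/ → [k] (rule 3).
All other segments surface unchanged.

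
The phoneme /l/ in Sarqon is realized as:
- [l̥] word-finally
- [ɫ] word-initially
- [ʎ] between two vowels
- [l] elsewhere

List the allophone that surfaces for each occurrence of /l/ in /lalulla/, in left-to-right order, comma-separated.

[ɫ], [ʎ], [l], [l]

Occurrence 1 (position 1): word-initially → [ɫ].
Occurrence 2 (position 3): between two vowels → [ʎ].
Occurrence 3 (position 5): no conditioning environment matches → elsewhere allophone [l].
Occurrence 4 (position 6): no conditioning environment matches → elsewhere allophone [l].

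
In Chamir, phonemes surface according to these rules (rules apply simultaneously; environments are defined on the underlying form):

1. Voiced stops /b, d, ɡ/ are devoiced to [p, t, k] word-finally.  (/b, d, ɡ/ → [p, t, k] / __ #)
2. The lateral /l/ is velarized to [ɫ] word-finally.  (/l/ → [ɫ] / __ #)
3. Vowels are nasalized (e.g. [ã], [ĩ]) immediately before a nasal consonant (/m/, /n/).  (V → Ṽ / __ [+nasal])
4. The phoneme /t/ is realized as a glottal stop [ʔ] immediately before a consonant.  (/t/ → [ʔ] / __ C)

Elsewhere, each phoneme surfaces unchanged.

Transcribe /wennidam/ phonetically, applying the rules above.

[wẽnnidãm]

/w/ — not in any rule's target class → [w].
/e/ (between /w/ and /n/): before a nasal consonant, so rule 3 applies → [ẽ].
/n/ — not in any rule's target class → [n].
/n/ (between /n/ and /i/) is unaffected → [n].
/i/ (between /n/ and /d/): rule 3 targets it, but not before a nasal consonant → unchanged [i].
/d/ (between /i/ and /a/) fails the environment for rule 1, so it stays [d].
/a/ — between /d/ and /m/, before a nasal consonant — surfaces as [ã] (rule 3).
/m/ (word-final) is unaffected → [m].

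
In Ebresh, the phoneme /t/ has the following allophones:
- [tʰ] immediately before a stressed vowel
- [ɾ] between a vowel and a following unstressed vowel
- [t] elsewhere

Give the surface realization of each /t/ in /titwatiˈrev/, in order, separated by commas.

[t], [t], [ɾ]

Occurrence 1 (position 1): no conditioning environment matches → elsewhere allophone [t].
Occurrence 2 (position 3): no conditioning environment matches → elsewhere allophone [t].
Occurrence 3 (position 6): between a vowel and an unstressed vowel → [ɾ].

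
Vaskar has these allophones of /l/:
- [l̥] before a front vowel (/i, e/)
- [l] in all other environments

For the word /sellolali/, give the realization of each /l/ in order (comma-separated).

[l], [l], [l], [l̥]

Occurrence 1 (position 3): no conditioning environment matches → elsewhere allophone [l].
Occurrence 2 (position 4): no conditioning environment matches → elsewhere allophone [l].
Occurrence 3 (position 6): no conditioning environment matches → elsewhere allophone [l].
Occurrence 4 (position 8): before a front vowel (/i, e/) → [l̥].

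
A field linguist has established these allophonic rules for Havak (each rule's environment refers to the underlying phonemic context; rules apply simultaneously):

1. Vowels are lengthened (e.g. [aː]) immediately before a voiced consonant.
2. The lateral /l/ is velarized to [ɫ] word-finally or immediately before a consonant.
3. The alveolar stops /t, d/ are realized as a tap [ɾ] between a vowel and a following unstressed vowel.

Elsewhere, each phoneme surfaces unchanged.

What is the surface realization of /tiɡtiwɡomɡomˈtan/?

[tiːɡtiːwɡoːmɡoːmˈtaːn]

/t/ (word-initial) fails the environment for rule 3, so it stays [t].
/i/ meets the environment for rule 1 (before a voiced consonant) → [iː].
/ɡ/ — not in any rule's target class → [ɡ].
/t/ — between /ɡ/ and /i/; rule 3 does not apply here → [t].
/i/ — between /t/ and /w/, before a voiced consonant — surfaces as [iː] (rule 1).
/w/ stays [w].
/ɡ/ (between /w/ and /o/): no rule targets it → [ɡ].
/o/ (between /ɡ/ and /m/) occurs before a voiced consonant → [oː] by rule 1.
/m/ (between /o/ and /ɡ/): no rule targets it → [m].
/ɡ/ (between /m/ and /o/) is unaffected → [ɡ].
/o/ meets the environment for rule 1 (before a voiced consonant) → [oː].
/m/ (between /o/ and /t/): no rule targets it → [m].
/t/ (between /m/ and /a/): rule 3 targets it, but not between a vowel and a following unstressed vowel → unchanged [t].
Rule 1 applies to /a/ (between /t/ and /n/: before a voiced consonant) → [aː].
/n/ (word-final) is unaffected → [n].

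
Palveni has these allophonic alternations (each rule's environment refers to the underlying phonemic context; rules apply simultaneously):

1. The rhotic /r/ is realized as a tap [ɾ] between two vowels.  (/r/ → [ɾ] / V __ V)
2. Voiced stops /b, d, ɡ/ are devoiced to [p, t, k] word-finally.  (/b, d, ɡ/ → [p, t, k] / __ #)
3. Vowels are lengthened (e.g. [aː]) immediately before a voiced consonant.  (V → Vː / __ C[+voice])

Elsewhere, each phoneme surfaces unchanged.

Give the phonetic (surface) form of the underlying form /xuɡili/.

[xuːɡiːli]

/x/ stays [x].
/u/ (between /x/ and /ɡ/): before a voiced consonant, so rule 3 applies → [uː].
/ɡ/ (between /u/ and /i/) is in the target of rule 2 but the environment (word-finally) is not met → [ɡ].
/i/ meets the environment for rule 3 (before a voiced consonant) → [iː].
/l/ (between /i/ and /i/) is unaffected → [l].
/i/ (word-final) fails the environment for rule 3, so it stays [i].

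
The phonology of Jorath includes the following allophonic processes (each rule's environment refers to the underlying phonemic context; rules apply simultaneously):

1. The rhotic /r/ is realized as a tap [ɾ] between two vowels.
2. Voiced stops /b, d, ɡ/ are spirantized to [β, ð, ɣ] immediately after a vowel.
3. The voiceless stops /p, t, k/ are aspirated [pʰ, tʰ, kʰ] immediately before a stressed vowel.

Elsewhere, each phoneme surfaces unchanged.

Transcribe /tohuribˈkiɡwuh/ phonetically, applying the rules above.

[tohuɾiβˈkʰiɣwuh]

/t/ (word-initial): rule 3 targets it, but not immediately before a stressed vowel → unchanged [t].
/o/ stays [o].
/h/ stays [h].
/u/ (between /h/ and /r/) is unaffected → [u].
/r/ (between /u/ and /i/) occurs between two vowels → [ɾ] by rule 1.
/i/ — not in any rule's target class → [i].
/b/ (between /i/ and /k/): immediately after a vowel, so rule 2 applies → [β].
/k/ (between /b/ and /i/) occurs immediately before a stressed vowel → [kʰ] by rule 3.
/i/ (between /k/ and /ɡ/) is unaffected → [i].
/ɡ/ — between /i/ and /w/, immediately after a vowel — surfaces as [ɣ] (rule 2).
/w/ — not in any rule's target class → [w].
/u/ — not in any rule's target class → [u].
/h/ stays [h].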